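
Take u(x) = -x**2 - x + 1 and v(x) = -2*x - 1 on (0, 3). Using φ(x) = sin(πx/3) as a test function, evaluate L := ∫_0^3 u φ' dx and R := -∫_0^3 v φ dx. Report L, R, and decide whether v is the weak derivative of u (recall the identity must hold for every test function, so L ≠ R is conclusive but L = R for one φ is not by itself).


LHS = 24/π, RHS = 24/π. Yes, v = u' weakly.

u(x) = -x**2 - x + 1, classical derivative u'(x) = -2*x - 1.
φ(x) = sin(πx/3), so φ'(x) = π*cos(π*x/3)/3.
Note φ(0) = φ(3) = 0, so the boundary term u·φ vanishes.
LHS = ∫_0^3 u(x) φ'(x) dx = ∫_0^3 (-π*x^2*cos(π*x/3)/3 - π*x*cos(π*x/3)/3 + π*cos(π*x/3)/3) dx. Term by term:
  ∫_0^3 π*cos(π*x/3)/3 dx = 0;  ∫_0^3 -π*x*cos(π*x/3)/3 dx = 6/π;  ∫_0^3 -π*x^2*cos(π*x/3)/3 dx = 18/π.
Sum: 0 + 6/π + 18/π = 24/π.
So LHS = 24/π.
∫_0^3 v(x) φ(x) dx = ∫_0^3 (-2*x*sin(π*x/3) - sin(π*x/3)) dx. Term by term:
  ∫_0^3 -sin(π*x/3) dx = -6/π;  ∫_0^3 -2*x*sin(π*x/3) dx = -18/π.
Sum: -6/π − 18/π = -24/π.
So RHS = -∫_0^3 v(x) φ(x) dx = 24/π.
LHS = RHS, so the identity holds for this test φ.
Moreover u is smooth here and v(x) = u'(x) = -2*x - 1 pointwise, so the identity holds for every test function. Hence v is the weak derivative of u.


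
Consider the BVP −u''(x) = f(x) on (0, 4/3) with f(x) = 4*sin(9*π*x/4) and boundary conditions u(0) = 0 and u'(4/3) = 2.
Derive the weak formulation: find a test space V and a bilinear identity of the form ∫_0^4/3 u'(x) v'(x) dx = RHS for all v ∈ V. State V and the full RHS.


V = {v ∈ H^1(0, 4/3) : v(0) = 0} (test functions vanish at x = 0 where u is specified); weak form: ∫_0^4/3 u'v' dx = ∫_0^4/3 (4*sin(9*π*x/4)) v dx + 2·v(4/3) for all v ∈ V.

Multiply both sides by a test function v and integrate from 0 to 4/3:
  ∫_0^4/3 −u''(x) v(x) dx = ∫_0^4/3 f(x) v(x) dx.
Integrate the LHS by parts once:
  ∫_0^4/3 −u'' v dx = −[u'(x) v(x)]_0^4/3 + ∫_0^4/3 u'(x) v'(x) dx.
Thus ∫_0^4/3 u'(x) v'(x) dx = ∫_0^4/3 f(x) v(x) dx + [u'(x) v(x)]_0^4/3.
Choose V so that boundary terms are either known or forced to vanish.
Mixed BC: u(0) = 0 (Dirichlet) and u'(4/3) = 2 (Neumann). Define V = {v ∈ H^1(0, 4/3) : v(0) = 0}. Then [u' v]_0^4/3 = u'(4/3)·v(4/3) − u'(0)·0 = 2·v(4/3).
Weak formulation: find u (satisfying any essential BC) such that ∫_0^4/3 u'(x) v'(x) dx = ∫_0^4/3 f v dx + 2·v(4/3) for all v ∈ V (Dirichlet at 0 absorbed into V; Neumann datum at x = 4/3 contributes the boundary term).
Substituting f(x) = 4*sin(9*π*x/4), the right-hand side is ∫_0^4/3 (4*sin(9*π*x/4)) v dx + 2·v(4/3).


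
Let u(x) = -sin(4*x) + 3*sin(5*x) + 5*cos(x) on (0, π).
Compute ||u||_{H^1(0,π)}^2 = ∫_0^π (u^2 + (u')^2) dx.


||u||_{H^1(0,π)}^2 = -32/3 + 301*π/2

u'(x) = -5*sin(x) - 4*cos(4*x) + 15*cos(5*x).
Expand u² and (u')² and integrate term by term on (0, π), using: for integers n ≥ 1, ∫_0^π sin²(nx) dx = ∫_0^π cos²(nx) dx = π/2; for n ≠ n', ∫_0^π sin(nx)sin(n'x) dx = ∫_0^π cos(nx)cos(n'x) dx = 0; and by product-to-sum, ∫_0^π sin(nx)cos(n'x) dx = ½∫_0^π [sin((n+n')x) + sin((n−n')x)] dx, which is 0 when n+n' is even and 2n/(n²−n'²) when n+n' is odd (it need not vanish on (0, π)).
  u² squared terms: (-1)²·∫sin(4x)² dx = 1·π/2 = π/2;  (3)²·∫sin(5x)² dx = 9·π/2 = 9*π/2;  (5)²·∫cos(x)² dx = 25·π/2 = 25*π/2.
  u² cross terms: 2·(-1)·(3)·∫sin(4x)·sin(5x) dx = -6·(0) = 0;  2·(-1)·(5)·∫sin(4x)·cos(x) dx = -10·(8/15) = -16/3;  2·(3)·(5)·∫sin(5x)·cos(x) dx = 30·(0) = 0.
  So ∫_0^π u² dx = π/2 + 9*π/2 + 25*π/2 + 0 − 16/3 + 0 = -16/3 + 35*π/2.
  (u')² squared terms: (-5)²·∫sin(x)² dx = 25·π/2 = 25*π/2;  (-4)²·∫cos(4x)² dx = 16·π/2 = 8*π;  (15)²·∫cos(5x)² dx = 225·π/2 = 225*π/2.
  (u')² cross terms: 2·(-5)·(-4)·∫sin(x)·cos(4x) dx = 40·(-2/15) = -16/3;  2·(-5)·(15)·∫sin(x)·cos(5x) dx = -150·(0) = 0;  2·(-4)·(15)·∫cos(4x)·cos(5x) dx = -120·(0) = 0.
  So ∫_0^π (u')² dx = 25*π/2 + 8*π + 225*π/2 − 16/3 + 0 + 0 = -16/3 + 133*π.
||u||_{H^1}^2 = (-16/3 + 35*π/2) + (-16/3 + 133*π) = -32/3 + 301*π/2.


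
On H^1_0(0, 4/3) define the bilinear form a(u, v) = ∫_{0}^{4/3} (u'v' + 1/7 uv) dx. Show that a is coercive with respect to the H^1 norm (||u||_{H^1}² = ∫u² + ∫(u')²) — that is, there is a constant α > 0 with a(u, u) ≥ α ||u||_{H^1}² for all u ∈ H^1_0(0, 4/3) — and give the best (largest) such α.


α = (16 + 63*π^2)/(7*(16 + 9*π^2))

Coercivity of a(·,·) on H^1_0(0, 4/3) means a(u, u) ≥ α ||u||_{H^1}² for every u ∈ H^1_0.
The interval has length L = 4/3, and Poincaré/coercivity depend only on L. Here a(u, u) = ∫(u')² + (1/7)·∫u².
Here 0 < c = 1/7 < 1. The condition a(u,u) ≥ α||u||_{H^1}² reads (1−α)∫(u')² ≥ (α−c)∫u². Any admissible α is ≤ 1 (rapidly oscillating u have ∫u²/∫(u')² → 0), and α = 1 would force 0 ≥ (1−c)∫u², impossible since c < 1; so 1−α > 0. By the sharp Poincaré inequality on H^1_0 of an interval of length L, ∫(u')² ≥ (π/L)²∫u² with equality for the first sine mode sin(π(x−x₀)/L) (x₀ the left endpoint), so the inequality holds for all u iff (1−α)(π/L)² ≥ α − c, i.e. α ≤ ((π/L)² + c)/((π/L)² + 1) = (1 + c(L/π)²)/(1 + (L/π)²). With (π/L)² = 9*π^2/16 and c = 1/7, the largest admissible constant is α = ((π/L)² + c)/((π/L)² + 1).
Simplifying, α = (16 + 63*π^2)/(7*(16 + 9*π^2)).


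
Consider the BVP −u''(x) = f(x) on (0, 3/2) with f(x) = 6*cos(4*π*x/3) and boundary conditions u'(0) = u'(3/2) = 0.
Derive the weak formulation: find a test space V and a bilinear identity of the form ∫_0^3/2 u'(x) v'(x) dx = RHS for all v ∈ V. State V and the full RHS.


V = H^1(0, 3/2) (no boundary constraint on v; u is determined up to an additive constant); weak form: ∫_0^3/2 u'v' dx = ∫_0^3/2 (6*cos(4*π*x/3)) v dx for all v ∈ V.

Multiply both sides by a test function v and integrate from 0 to 3/2:
  ∫_0^3/2 −u''(x) v(x) dx = ∫_0^3/2 f(x) v(x) dx.
Integrate the LHS by parts once:
  ∫_0^3/2 −u'' v dx = −[u'(x) v(x)]_0^3/2 + ∫_0^3/2 u'(x) v'(x) dx.
Thus ∫_0^3/2 u'(x) v'(x) dx = ∫_0^3/2 f(x) v(x) dx + [u'(x) v(x)]_0^3/2.
Choose V so that boundary terms are either known or forced to vanish.
u has homogeneous Neumann: u'(0) = u'(3/2) = 0. So [u' v]_0^3/2 = 0·v(3/2) − 0·v(0) = 0 for any v; take V = H^1(0, 3/2).
Weak formulation: find u (satisfying any essential BC) such that ∫_0^3/2 u'(x) v'(x) dx = ∫_0^3/2 f v dx for all v ∈ V (homogeneous Neumann, so boundary terms vanish).
Substituting f(x) = 6*cos(4*π*x/3), the right-hand side is ∫_0^3/2 (6*cos(4*π*x/3)) v dx.
Compatibility check (pure Neumann): taking v ≡ 1 ∈ V gives 0 = ∫_0^3/2 f dx + (0) − (0), i.e. ∫_0^3/2 f dx must equal u'(0) − u'(3/2) = 0. Indeed ∫_0^3/2 (6*cos(4*π*x/3)) dx = 0, so the data are compatible. The solution is then unique only up to an additive constant (fix it e.g. by requiring ∫_0^3/2 u dx = 0).


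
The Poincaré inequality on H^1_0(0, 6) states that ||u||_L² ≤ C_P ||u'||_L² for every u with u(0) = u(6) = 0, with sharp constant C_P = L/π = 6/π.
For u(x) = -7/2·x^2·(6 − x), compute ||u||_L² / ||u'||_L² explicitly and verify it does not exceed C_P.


||u||_L² / ||u'||_L² = 3*sqrt(14)/7 < C_P = 6/π.

u(x) = -7/2·x^2·(6 − x), so u'(x) = 21*x*(x - 4)/2.
u(x) = -7/2·x^2·(6 − x) vanishes at x = 0 and x = 6, so u ∈ H^1_0(0, 6). Differentiate via the product rule and integrate the resulting polynomials term by term.
  ∫_0^6 u² dx = ∫_0^6 (49*x^6/4 - 147*x^5 + 441*x^4) dx. Term by term:
    ∫_0^6 49*x^6/4 dx = 489888;  ∫_0^6 -147*x^5 dx = -1143072;  ∫_0^6 441*x^4 dx = 3429216/5.
  Sum: 489888 − 1143072 + 3429216/5 = 163296/5.
  ∫_0^6 (u')² dx = ∫_0^6 (441*x^4/4 - 882*x^3 + 1764*x^2) dx. Term by term:
    ∫_0^6 441*x^4/4 dx = 857304/5;  ∫_0^6 -882*x^3 dx = -285768;  ∫_0^6 1764*x^2 dx = 127008.
  Sum: 857304/5 − 285768 + 127008 = 63504/5.
∫_0^6 u² dx = 163296/5, so ||u||_L² = 108*sqrt(70)/5.
∫_0^6 (u')² dx = 63504/5, so ||u'||_L² = 252*sqrt(5)/5.
Ratio ||u||_L² / ||u'||_L² = 3*sqrt(14)/7.
Sharp Poincaré constant on H^1_0(0, 6) is C_P = L/π = 6/π, achieved by sin(π/6·x).
A polynomial bump cannot attain the sharp Poincaré constant (only the first sine eigenfunction does), so the ratio is strictly less than C_P, consistent with ||u||_L² ≤ C_P ||u'||_L².


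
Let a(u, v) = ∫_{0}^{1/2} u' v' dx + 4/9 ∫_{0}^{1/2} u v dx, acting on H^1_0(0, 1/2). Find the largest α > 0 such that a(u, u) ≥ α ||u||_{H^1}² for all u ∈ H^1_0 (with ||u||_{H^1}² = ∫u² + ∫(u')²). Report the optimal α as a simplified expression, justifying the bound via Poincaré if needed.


α = 4*(1 + 9*π^2)/(9*(1 + 4*π^2))

Coercivity of a(·,·) on H^1_0(0, 1/2) means a(u, u) ≥ α ||u||_{H^1}² for every u ∈ H^1_0.
The interval has length L = 1/2, and Poincaré/coercivity depend only on L. Here a(u, u) = ∫(u')² + (4/9)·∫u².
Here 0 < c = 4/9 < 1. The condition a(u,u) ≥ α||u||_{H^1}² reads (1−α)∫(u')² ≥ (α−c)∫u². Any admissible α is ≤ 1 (rapidly oscillating u have ∫u²/∫(u')² → 0), and α = 1 would force 0 ≥ (1−c)∫u², impossible since c < 1; so 1−α > 0. By the sharp Poincaré inequality on H^1_0 of an interval of length L, ∫(u')² ≥ (π/L)²∫u² with equality for the first sine mode sin(π(x−x₀)/L) (x₀ the left endpoint), so the inequality holds for all u iff (1−α)(π/L)² ≥ α − c, i.e. α ≤ ((π/L)² + c)/((π/L)² + 1) = (1 + c(L/π)²)/(1 + (L/π)²). With (π/L)² = 4*π^2 and c = 4/9, the largest admissible constant is α = ((π/L)² + c)/((π/L)² + 1).
Simplifying, α = 4*(1 + 9*π^2)/(9*(1 + 4*π^2)).


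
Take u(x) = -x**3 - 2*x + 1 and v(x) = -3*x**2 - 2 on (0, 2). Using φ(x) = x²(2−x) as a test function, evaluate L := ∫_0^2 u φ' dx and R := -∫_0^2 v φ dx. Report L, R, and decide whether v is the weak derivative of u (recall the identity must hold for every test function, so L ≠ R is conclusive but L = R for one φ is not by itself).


LHS = 136/15, RHS = 136/15. Yes, v = u' weakly.

u(x) = -x**3 - 2*x + 1, classical derivative u'(x) = -3*x**2 - 2.
φ(x) = x²(2−x), so φ'(x) = x*(4 - 3*x).
Note φ(0) = φ(2) = 0, so the boundary term u·φ vanishes.
LHS = ∫_0^2 u(x) φ'(x) dx = ∫_0^2 (3*x^5 - 4*x^4 + 6*x^3 - 11*x^2 + 4*x) dx. Term by term:
  ∫_0^2 3*x^5 dx = 32;  ∫_0^2 -4*x^4 dx = -128/5;  ∫_0^2 6*x^3 dx = 24;
  ∫_0^2 -11*x^2 dx = -88/3;  ∫_0^2 4*x dx = 8.
Sum: 32 − 128/5 + 24 − 88/3 + 8 = 136/15.
So LHS = 136/15.
∫_0^2 v(x) φ(x) dx = ∫_0^2 (3*x^5 - 6*x^4 + 2*x^3 - 4*x^2) dx. Term by term:
  ∫_0^2 3*x^5 dx = 32;  ∫_0^2 -6*x^4 dx = -192/5;  ∫_0^2 2*x^3 dx = 8;
  ∫_0^2 -4*x^2 dx = -32/3.
Sum: 32 − 192/5 + 8 − 32/3 = -136/15.
So RHS = -∫_0^2 v(x) φ(x) dx = 136/15.
LHS = RHS, so the identity holds for this test φ.
Moreover u is smooth here and v(x) = u'(x) = -3*x**2 - 2 pointwise, so the identity holds for every test function. Hence v is the weak derivative of u.


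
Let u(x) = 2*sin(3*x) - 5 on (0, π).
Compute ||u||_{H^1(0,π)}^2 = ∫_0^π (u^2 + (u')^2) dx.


||u||_{H^1(0,π)}^2 = -40/3 + 45*π

u'(x) = 6*cos(3*x).
Expand u² and (u')² and integrate term by term on (0, π), using: for integers n ≥ 1, ∫_0^π sin²(nx) dx = ∫_0^π cos²(nx) dx = π/2; for n ≠ n', ∫_0^π sin(nx)sin(n'x) dx = ∫_0^π cos(nx)cos(n'x) dx = 0; and by product-to-sum, ∫_0^π sin(nx)cos(n'x) dx = ½∫_0^π [sin((n+n')x) + sin((n−n')x)] dx, which is 0 when n+n' is even and 2n/(n²−n'²) when n+n' is odd (it need not vanish on (0, π)). For the constant mode: ∫_0^π 1 dx = π, ∫_0^π cos(nx) dx = 0, ∫_0^π sin(nx) dx = (1−(−1)^n)/n.
  u² squared terms: (-5)²·∫1 dx = 25·π = 25*π;  (2)²·∫sin(3x)² dx = 4·π/2 = 2*π.
  u² cross terms: 2·(-5)·(2)·∫1·sin(3x) dx = -20·(2/3) = -40/3.
  So ∫_0^π u² dx = 25*π + 2*π − 40/3 = -40/3 + 27*π.
  (u')² squared terms: (6)²·∫cos(3x)² dx = 36·π/2 = 18*π.
  So ∫_0^π (u')² dx = 18*π.
||u||_{H^1}^2 = (-40/3 + 27*π) + (18*π) = -40/3 + 45*π.


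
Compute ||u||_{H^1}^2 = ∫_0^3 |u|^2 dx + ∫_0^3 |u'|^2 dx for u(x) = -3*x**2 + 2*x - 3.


||u||_{H^1}^2 = 2967/5

The H^1 norm (squared) on an interval (0, L) is
  ||u||_{H^1}^2 = ∫_0^L u(x)^2 dx + ∫_0^L u'(x)^2 dx.
Compute u'(x) = 2 - 6*x.
Then u(x)^2 = 9*x**4 - 12*x**3 + 22*x**2 - 12*x + 9 and u'(x)^2 = 36*x**2 - 24*x + 4.
Integrate each monomial from 0 to 3 using ∫_0^3 c·x^n dx = c·3^(n+1)/(n+1):
  ∫_0^3 u(x)^2 dx = ∫_0^3 (9*x^4 - 12*x^3 + 22*x^2 - 12*x + 9) dx. Term by term:
    ∫_0^3 9*x^4 dx = 2187/5;  ∫_0^3 -12*x^3 dx = -243;  ∫_0^3 22*x^2 dx = 198;
    ∫_0^3 -12*x dx = -54;  ∫_0^3 9 dx = 27.
  Sum: 2187/5 − 243 + 198 − 54 + 27 = 1827/5.
  ∫_0^3 u'(x)^2 dx = ∫_0^3 (36*x^2 - 24*x + 4) dx. Term by term:
    ∫_0^3 36*x^2 dx = 324;  ∫_0^3 -24*x dx = -108;  ∫_0^3 4 dx = 12.
  Sum: 324 − 108 + 12 = 228.
Adding: ||u||_{H^1}^2 = 1827/5 + 228 = 2967/5.


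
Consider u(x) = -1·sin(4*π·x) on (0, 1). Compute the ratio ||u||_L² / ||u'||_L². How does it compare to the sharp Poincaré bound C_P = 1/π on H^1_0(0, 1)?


||u||_L² / ||u'||_L² = 1/(4*π) < C_P = 1/π.

u(x) = -1·sin(4*π·x), so u'(x) = -4*π*cos(4*π*x).
Writing u(x) = A·sin(kπx/L) with A = -1 and k = 4, use ∫_0^L sin²(kπx/L) dx = L/2 and ∫_0^L cos²(kπx/L) dx = L/2.
u² = 1·sin²(4*π·x) and (u')² = 16*π^2·cos²(4*π·x), and each of sin², cos² integrates to L/2 = 1/2 over (0, 1).
∫_0^1 u² dx = 1/2, so ||u||_L² = sqrt(2)/2.
∫_0^1 (u')² dx = 8*π^2, so ||u'||_L² = 2*sqrt(2)*π.
Ratio ||u||_L² / ||u'||_L² = 1/(4*π).
Sharp Poincaré constant on H^1_0(0, 1) is C_P = L/π = 1/π, achieved by sin(π·x).
This is the k = 4 harmonic; the ratio L/(kπ) is strictly less than C_P = L/π, consistent with the sharp inequality ||u||_L² ≤ C_P ||u'||_L².


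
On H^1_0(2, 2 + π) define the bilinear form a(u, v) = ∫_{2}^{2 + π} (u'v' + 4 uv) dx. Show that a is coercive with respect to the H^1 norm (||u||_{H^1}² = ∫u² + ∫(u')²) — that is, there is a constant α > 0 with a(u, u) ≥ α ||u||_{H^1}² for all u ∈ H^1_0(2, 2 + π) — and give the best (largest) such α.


α = 1

Coercivity of a(·,·) on H^1_0(2, 2 + π) means a(u, u) ≥ α ||u||_{H^1}² for every u ∈ H^1_0.
The interval has length L = π, and Poincaré/coercivity depend only on L. Here a(u, u) = ∫(u')² + (4)·∫u².
Here c = 4 ≥ 1, so a(u,u) = ∫(u')² + c∫u² ≥ ∫(u')² + ∫u² = ||u||_{H^1}², i.e. α = 1 works. No larger α is possible: a(u,u) ≥ α||u||_{H^1}² means (1−α)∫(u')² ≥ (α−c)∫u², and for the modes u_n = sin(nπ(x−x₀)/L) (x₀ the left endpoint) one has ∫u_n²/∫(u_n')² = (L/(nπ))² → 0, so a(u_n,u_n)/||u_n||_{H^1}² → 1. Hence the optimal constant is α = 1.
Therefore α = 1.


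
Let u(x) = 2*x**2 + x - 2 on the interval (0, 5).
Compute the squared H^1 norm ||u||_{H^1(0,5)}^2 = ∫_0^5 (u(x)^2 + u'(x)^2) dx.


||u||_{H^1}^2 = 3575

The H^1 norm (squared) on an interval (0, L) is
  ||u||_{H^1}^2 = ∫_0^L u(x)^2 dx + ∫_0^L u'(x)^2 dx.
Compute u'(x) = 4*x + 1.
Then u(x)^2 = 4*x**4 + 4*x**3 - 7*x**2 - 4*x + 4 and u'(x)^2 = 16*x**2 + 8*x + 1.
Integrate each monomial from 0 to 5 using ∫_0^5 c·x^n dx = c·5^(n+1)/(n+1):
  ∫_0^5 u(x)^2 dx = ∫_0^5 (4*x^4 + 4*x^3 - 7*x^2 - 4*x + 4) dx. Term by term:
    ∫_0^5 4*x^4 dx = 2500;  ∫_0^5 4*x^3 dx = 625;  ∫_0^5 -7*x^2 dx = -875/3;
    ∫_0^5 -4*x dx = -50;  ∫_0^5 4 dx = 20.
  Sum: 2500 + 625 − 875/3 − 50 + 20 = 8410/3.
  ∫_0^5 u'(x)^2 dx = ∫_0^5 (16*x^2 + 8*x + 1) dx. Term by term:
    ∫_0^5 16*x^2 dx = 2000/3;  ∫_0^5 8*x dx = 100;  ∫_0^5 1 dx = 5.
  Sum: 2000/3 + 100 + 5 = 2315/3.
Adding: ||u||_{H^1}^2 = 8410/3 + 2315/3 = 3575.


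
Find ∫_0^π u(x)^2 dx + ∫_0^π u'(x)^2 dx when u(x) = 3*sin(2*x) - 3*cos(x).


||u||_{H^1(0,π)}^2 = -48 + 63*π/2

u'(x) = 3*sin(x) + 6*cos(2*x).
Expand u² and (u')² and integrate term by term on (0, π), using: for integers n ≥ 1, ∫_0^π sin²(nx) dx = ∫_0^π cos²(nx) dx = π/2; for n ≠ n', ∫_0^π sin(nx)sin(n'x) dx = ∫_0^π cos(nx)cos(n'x) dx = 0; and by product-to-sum, ∫_0^π sin(nx)cos(n'x) dx = ½∫_0^π [sin((n+n')x) + sin((n−n')x)] dx, which is 0 when n+n' is even and 2n/(n²−n'²) when n+n' is odd (it need not vanish on (0, π)).
  u² squared terms: (-3)²·∫cos(x)² dx = 9·π/2 = 9*π/2;  (3)²·∫sin(2x)² dx = 9·π/2 = 9*π/2.
  u² cross terms: 2·(-3)·(3)·∫cos(x)·sin(2x) dx = -18·(4/3) = -24.
  So ∫_0^π u² dx = 9*π/2 + 9*π/2 − 24 = -24 + 9*π.
  (u')² squared terms: (3)²·∫sin(x)² dx = 9·π/2 = 9*π/2;  (6)²·∫cos(2x)² dx = 36·π/2 = 18*π.
  (u')² cross terms: 2·(3)·(6)·∫sin(x)·cos(2x) dx = 36·(-2/3) = -24.
  So ∫_0^π (u')² dx = 9*π/2 + 18*π − 24 = -24 + 45*π/2.
||u||_{H^1}^2 = (-24 + 9*π) + (-24 + 45*π/2) = -48 + 63*π/2.


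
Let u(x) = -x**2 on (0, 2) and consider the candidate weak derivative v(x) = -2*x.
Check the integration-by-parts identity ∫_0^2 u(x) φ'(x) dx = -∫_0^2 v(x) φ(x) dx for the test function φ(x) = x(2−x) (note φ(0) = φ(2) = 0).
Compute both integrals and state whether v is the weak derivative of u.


LHS = 8/3, RHS = 8/3. Yes, v = u' weakly.

u(x) = -x**2, classical derivative u'(x) = -2*x.
φ(x) = x(2−x), so φ'(x) = 2 - 2*x.
Note φ(0) = φ(2) = 0, so the boundary term u·φ vanishes.
LHS = ∫_0^2 u(x) φ'(x) dx = ∫_0^2 (2*x^3 - 2*x^2) dx. Term by term:
  ∫_0^2 2*x^3 dx = 8;  ∫_0^2 -2*x^2 dx = -16/3.
Sum: 8 − 16/3 = 8/3.
So LHS = 8/3.
∫_0^2 v(x) φ(x) dx = ∫_0^2 (2*x^3 - 4*x^2) dx. Term by term:
  ∫_0^2 2*x^3 dx = 8;  ∫_0^2 -4*x^2 dx = -32/3.
Sum: 8 − 32/3 = -8/3.
So RHS = -∫_0^2 v(x) φ(x) dx = 8/3.
LHS = RHS, so the identity holds for this test φ.
Moreover u is smooth here and v(x) = u'(x) = -2*x pointwise, so the identity holds for every test function. Hence v is the weak derivative of u.


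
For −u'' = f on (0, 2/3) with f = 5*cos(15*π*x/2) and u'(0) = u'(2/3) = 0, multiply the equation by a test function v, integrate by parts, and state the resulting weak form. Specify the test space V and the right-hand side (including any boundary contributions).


V = H^1(0, 2/3) (no boundary constraint on v; u is determined up to an additive constant); weak form: ∫_0^2/3 u'v' dx = ∫_0^2/3 (5*cos(15*π*x/2)) v dx for all v ∈ V.

Multiply both sides by a test function v and integrate from 0 to 2/3:
  ∫_0^2/3 −u''(x) v(x) dx = ∫_0^2/3 f(x) v(x) dx.
Integrate the LHS by parts once:
  ∫_0^2/3 −u'' v dx = −[u'(x) v(x)]_0^2/3 + ∫_0^2/3 u'(x) v'(x) dx.
Thus ∫_0^2/3 u'(x) v'(x) dx = ∫_0^2/3 f(x) v(x) dx + [u'(x) v(x)]_0^2/3.
Choose V so that boundary terms are either known or forced to vanish.
u has homogeneous Neumann: u'(0) = u'(2/3) = 0. So [u' v]_0^2/3 = 0·v(2/3) − 0·v(0) = 0 for any v; take V = H^1(0, 2/3).
Weak formulation: find u (satisfying any essential BC) such that ∫_0^2/3 u'(x) v'(x) dx = ∫_0^2/3 f v dx for all v ∈ V (homogeneous Neumann, so boundary terms vanish).
Substituting f(x) = 5*cos(15*π*x/2), the right-hand side is ∫_0^2/3 (5*cos(15*π*x/2)) v dx.
Compatibility check (pure Neumann): taking v ≡ 1 ∈ V gives 0 = ∫_0^2/3 f dx + (0) − (0), i.e. ∫_0^2/3 f dx must equal u'(0) − u'(2/3) = 0. Indeed ∫_0^2/3 (5*cos(15*π*x/2)) dx = 0, so the data are compatible. The solution is then unique only up to an additive constant (fix it e.g. by requiring ∫_0^2/3 u dx = 0).


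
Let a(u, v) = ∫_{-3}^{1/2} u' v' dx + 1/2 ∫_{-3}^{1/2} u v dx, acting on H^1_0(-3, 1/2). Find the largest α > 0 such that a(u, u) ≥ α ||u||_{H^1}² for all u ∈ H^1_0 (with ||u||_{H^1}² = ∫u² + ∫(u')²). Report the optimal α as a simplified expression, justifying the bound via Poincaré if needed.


α = (49 + 8*π^2)/(2*(4*π^2 + 49))

Coercivity of a(·,·) on H^1_0(-3, 1/2) means a(u, u) ≥ α ||u||_{H^1}² for every u ∈ H^1_0.
The interval has length L = 7/2, and Poincaré/coercivity depend only on L. Here a(u, u) = ∫(u')² + (1/2)·∫u².
Here 0 < c = 1/2 < 1. The condition a(u,u) ≥ α||u||_{H^1}² reads (1−α)∫(u')² ≥ (α−c)∫u². Any admissible α is ≤ 1 (rapidly oscillating u have ∫u²/∫(u')² → 0), and α = 1 would force 0 ≥ (1−c)∫u², impossible since c < 1; so 1−α > 0. By the sharp Poincaré inequality on H^1_0 of an interval of length L, ∫(u')² ≥ (π/L)²∫u² with equality for the first sine mode sin(π(x−x₀)/L) (x₀ the left endpoint), so the inequality holds for all u iff (1−α)(π/L)² ≥ α − c, i.e. α ≤ ((π/L)² + c)/((π/L)² + 1) = (1 + c(L/π)²)/(1 + (L/π)²). With (π/L)² = 4*π^2/49 and c = 1/2, the largest admissible constant is α = ((π/L)² + c)/((π/L)² + 1).
Simplifying, α = (49 + 8*π^2)/(2*(4*π^2 + 49)).


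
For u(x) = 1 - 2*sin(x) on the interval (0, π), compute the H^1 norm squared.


||u||_{H^1(0,π)}^2 = -8 + 5*π

u'(x) = -2*cos(x).
Expand u² and (u')² and integrate term by term on (0, π), using: for integers n ≥ 1, ∫_0^π sin²(nx) dx = ∫_0^π cos²(nx) dx = π/2; for n ≠ n', ∫_0^π sin(nx)sin(n'x) dx = ∫_0^π cos(nx)cos(n'x) dx = 0; and by product-to-sum, ∫_0^π sin(nx)cos(n'x) dx = ½∫_0^π [sin((n+n')x) + sin((n−n')x)] dx, which is 0 when n+n' is even and 2n/(n²−n'²) when n+n' is odd (it need not vanish on (0, π)). For the constant mode: ∫_0^π 1 dx = π, ∫_0^π cos(nx) dx = 0, ∫_0^π sin(nx) dx = (1−(−1)^n)/n.
  u² squared terms: (1)²·∫1 dx = 1·π = π;  (-2)²·∫sin(x)² dx = 4·π/2 = 2*π.
  u² cross terms: 2·(1)·(-2)·∫1·sin(x) dx = -4·(2) = -8.
  So ∫_0^π u² dx = π + 2*π − 8 = -8 + 3*π.
  (u')² squared terms: (-2)²·∫cos(x)² dx = 4·π/2 = 2*π.
  So ∫_0^π (u')² dx = 2*π.
||u||_{H^1}^2 = (-8 + 3*π) + (2*π) = -8 + 5*π.


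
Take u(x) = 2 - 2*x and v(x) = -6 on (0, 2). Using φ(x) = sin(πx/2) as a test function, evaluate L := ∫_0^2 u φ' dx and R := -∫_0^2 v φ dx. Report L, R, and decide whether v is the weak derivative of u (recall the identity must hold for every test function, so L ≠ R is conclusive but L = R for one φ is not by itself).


LHS = 8/π, RHS = 24/π. No, v is not the weak derivative of u.

u(x) = 2 - 2*x, classical derivative u'(x) = -2.
φ(x) = sin(πx/2), so φ'(x) = π*cos(π*x/2)/2.
Note φ(0) = φ(2) = 0, so the boundary term u·φ vanishes.
LHS = ∫_0^2 u(x) φ'(x) dx = ∫_0^2 (-π*x*cos(π*x/2) + π*cos(π*x/2)) dx. Term by term:
  ∫_0^2 π*cos(π*x/2) dx = 0;  ∫_0^2 -π*x*cos(π*x/2) dx = 8/π.
Sum: 0 + 8/π = 8/π.
So LHS = 8/π.
∫_0^2 v(x) φ(x) dx = ∫_0^2 (-6*sin(π*x/2)) dx. Term by term:
  ∫_0^2 -6*sin(π*x/2) dx = -24/π.
So RHS = -∫_0^2 v(x) φ(x) dx = 24/π.
LHS − RHS = -16/π ≠ 0, so the identity fails.
(For a valid weak derivative the identity must hold for EVERY test function, in particular this one. The failure shows v is NOT the weak derivative of u.)
Correct weak derivative would be u'(x) = -2.


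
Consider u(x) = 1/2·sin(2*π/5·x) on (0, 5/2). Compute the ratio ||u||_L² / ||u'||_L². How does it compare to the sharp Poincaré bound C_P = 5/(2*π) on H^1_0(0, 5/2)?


||u||_L² / ||u'||_L² = 5/(2*π) = C_P.

u(x) = 1/2·sin(2*π/5·x), so u'(x) = π*cos(2*π*x/5)/5.
Writing u(x) = A·sin(kπx/L) with A = 1/2 and k = 1, use ∫_0^L sin²(kπx/L) dx = L/2 and ∫_0^L cos²(kπx/L) dx = L/2.
u² = 1/4·sin²(2*π/5·x) and (u')² = π^2/25·cos²(2*π/5·x), and each of sin², cos² integrates to L/2 = 5/4 over (0, 5/2).
∫_0^5/2 u² dx = 5/16, so ||u||_L² = sqrt(5)/4.
∫_0^5/2 (u')² dx = π^2/20, so ||u'||_L² = sqrt(5)*π/10.
Ratio ||u||_L² / ||u'||_L² = 5/(2*π).
Sharp Poincaré constant on H^1_0(0, 5/2) is C_P = L/π = 5/(2*π), achieved by sin(2*π/5·x).
This is the k = 1 eigenfunction (up to amplitude), so the ratio equals the sharp Poincaré constant exactly.


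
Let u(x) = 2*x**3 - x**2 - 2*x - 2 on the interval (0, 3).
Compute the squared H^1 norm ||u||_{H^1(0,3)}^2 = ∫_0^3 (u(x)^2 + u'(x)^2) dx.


||u||_{H^1}^2 = 55794/35

The H^1 norm (squared) on an interval (0, L) is
  ||u||_{H^1}^2 = ∫_0^L u(x)^2 dx + ∫_0^L u'(x)^2 dx.
Compute u'(x) = 6*x**2 - 2*x - 2.
Then u(x)^2 = 4*x**6 - 4*x**5 - 7*x**4 - 4*x**3 + 8*x**2 + 8*x + 4 and u'(x)^2 = 36*x**4 - 24*x**3 - 20*x**2 + 8*x + 4.
Integrate each monomial from 0 to 3 using ∫_0^3 c·x^n dx = c·3^(n+1)/(n+1):
  ∫_0^3 u(x)^2 dx = ∫_0^3 (4*x^6 - 4*x^5 - 7*x^4 - 4*x^3 + 8*x^2 + 8*x + 4) dx. Term by term:
    ∫_0^3 4*x^6 dx = 8748/7;  ∫_0^3 -4*x^5 dx = -486;  ∫_0^3 -7*x^4 dx = -1701/5;
    ∫_0^3 -4*x^3 dx = -81;  ∫_0^3 8*x^2 dx = 72;  ∫_0^3 8*x dx = 36;
    ∫_0^3 4 dx = 12.
  Sum: 8748/7 − 486 − 1701/5 − 81 + 72 + 36 + 12 = 16188/35.
  ∫_0^3 u'(x)^2 dx = ∫_0^3 (36*x^4 - 24*x^3 - 20*x^2 + 8*x + 4) dx. Term by term:
    ∫_0^3 36*x^4 dx = 8748/5;  ∫_0^3 -24*x^3 dx = -486;  ∫_0^3 -20*x^2 dx = -180;
    ∫_0^3 8*x dx = 36;  ∫_0^3 4 dx = 12.
  Sum: 8748/5 − 486 − 180 + 36 + 12 = 5658/5.
Adding: ||u||_{H^1}^2 = 16188/35 + 5658/5 = 55794/35.


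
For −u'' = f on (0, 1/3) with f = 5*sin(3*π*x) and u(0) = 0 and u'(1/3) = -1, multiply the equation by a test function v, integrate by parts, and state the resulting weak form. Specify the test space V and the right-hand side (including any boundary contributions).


V = {v ∈ H^1(0, 1/3) : v(0) = 0} (test functions vanish at x = 0 where u is specified); weak form: ∫_0^1/3 u'v' dx = ∫_0^1/3 (5*sin(3*π*x)) v dx − v(1/3) for all v ∈ V.

Multiply both sides by a test function v and integrate from 0 to 1/3:
  ∫_0^1/3 −u''(x) v(x) dx = ∫_0^1/3 f(x) v(x) dx.
Integrate the LHS by parts once:
  ∫_0^1/3 −u'' v dx = −[u'(x) v(x)]_0^1/3 + ∫_0^1/3 u'(x) v'(x) dx.
Thus ∫_0^1/3 u'(x) v'(x) dx = ∫_0^1/3 f(x) v(x) dx + [u'(x) v(x)]_0^1/3.
Choose V so that boundary terms are either known or forced to vanish.
Mixed BC: u(0) = 0 (Dirichlet) and u'(1/3) = -1 (Neumann). Define V = {v ∈ H^1(0, 1/3) : v(0) = 0}. Then [u' v]_0^1/3 = u'(1/3)·v(1/3) − u'(0)·0 = − v(1/3).
Weak formulation: find u (satisfying any essential BC) such that ∫_0^1/3 u'(x) v'(x) dx = ∫_0^1/3 f v dx − v(1/3) for all v ∈ V (Dirichlet at 0 absorbed into V; Neumann datum at x = 1/3 contributes the boundary term).
Substituting f(x) = 5*sin(3*π*x), the right-hand side is ∫_0^1/3 (5*sin(3*π*x)) v dx − v(1/3).


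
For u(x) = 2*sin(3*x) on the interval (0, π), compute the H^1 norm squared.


||u||_{H^1(0,π)}^2 = 20*π

u'(x) = 6*cos(3*x).
Expand u² and (u')² and integrate term by term on (0, π), using: for integers n ≥ 1, ∫_0^π sin²(nx) dx = ∫_0^π cos²(nx) dx = π/2; for n ≠ n', ∫_0^π sin(nx)sin(n'x) dx = ∫_0^π cos(nx)cos(n'x) dx = 0; and by product-to-sum, ∫_0^π sin(nx)cos(n'x) dx = ½∫_0^π [sin((n+n')x) + sin((n−n')x)] dx, which is 0 when n+n' is even and 2n/(n²−n'²) when n+n' is odd (it need not vanish on (0, π)).
  u² squared terms: (2)²·∫sin(3x)² dx = 4·π/2 = 2*π.
  So ∫_0^π u² dx = 2*π.
  (u')² squared terms: (6)²·∫cos(3x)² dx = 36·π/2 = 18*π.
  So ∫_0^π (u')² dx = 18*π.
||u||_{H^1}^2 = (2*π) + (18*π) = 20*π.


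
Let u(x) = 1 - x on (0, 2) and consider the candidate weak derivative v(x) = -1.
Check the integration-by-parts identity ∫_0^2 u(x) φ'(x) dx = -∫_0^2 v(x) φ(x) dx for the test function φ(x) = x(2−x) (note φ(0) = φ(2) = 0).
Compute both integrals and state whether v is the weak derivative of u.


LHS = 4/3, RHS = 4/3. Yes, v = u' weakly.

u(x) = 1 - x, classical derivative u'(x) = -1.
φ(x) = x(2−x), so φ'(x) = 2 - 2*x.
Note φ(0) = φ(2) = 0, so the boundary term u·φ vanishes.
LHS = ∫_0^2 u(x) φ'(x) dx = ∫_0^2 (2*x^2 - 4*x + 2) dx. Term by term:
  ∫_0^2 2*x^2 dx = 16/3;  ∫_0^2 -4*x dx = -8;  ∫_0^2 2 dx = 4.
Sum: 16/3 − 8 + 4 = 4/3.
So LHS = 4/3.
∫_0^2 v(x) φ(x) dx = ∫_0^2 (x^2 - 2*x) dx. Term by term:
  ∫_0^2 x^2 dx = 8/3;  ∫_0^2 -2*x dx = -4.
Sum: 8/3 − 4 = -4/3.
So RHS = -∫_0^2 v(x) φ(x) dx = 4/3.
LHS = RHS, so the identity holds for this test φ.
Moreover u is smooth here and v(x) = u'(x) = -1 pointwise, so the identity holds for every test function. Hence v is the weak derivative of u.


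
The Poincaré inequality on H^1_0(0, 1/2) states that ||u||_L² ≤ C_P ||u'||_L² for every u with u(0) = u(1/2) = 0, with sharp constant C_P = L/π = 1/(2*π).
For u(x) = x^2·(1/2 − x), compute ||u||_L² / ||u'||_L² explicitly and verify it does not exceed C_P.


||u||_L² / ||u'||_L² = sqrt(14)/28 < C_P = 1/(2*π).

u(x) = x^2·(1/2 − x), so u'(x) = x*(1 - 3*x).
u(x) = x^2·(1/2 − x) vanishes at x = 0 and x = 1/2, so u ∈ H^1_0(0, 1/2). Differentiate via the product rule and integrate the resulting polynomials term by term.
  ∫_0^1/2 u² dx = ∫_0^1/2 (x^6 - x^5 + x^4/4) dx. Term by term:
    ∫_0^1/2 x^6 dx = 1/896;  ∫_0^1/2 -x^5 dx = -1/384;  ∫_0^1/2 x^4/4 dx = 1/640.
  Sum: 1/896 − 1/384 + 1/640 = 1/13440.
  ∫_0^1/2 (u')² dx = ∫_0^1/2 (9*x^4 - 6*x^3 + x^2) dx. Term by term:
    ∫_0^1/2 9*x^4 dx = 9/160;  ∫_0^1/2 -6*x^3 dx = -3/32;  ∫_0^1/2 x^2 dx = 1/24.
  Sum: 9/160 − 3/32 + 1/24 = 1/240.
∫_0^1/2 u² dx = 1/13440, so ||u||_L² = sqrt(210)/1680.
∫_0^1/2 (u')² dx = 1/240, so ||u'||_L² = sqrt(15)/60.
Ratio ||u||_L² / ||u'||_L² = sqrt(14)/28.
Sharp Poincaré constant on H^1_0(0, 1/2) is C_P = L/π = 1/(2*π), achieved by sin(2*π·x).
A polynomial bump cannot attain the sharp Poincaré constant (only the first sine eigenfunction does), so the ratio is strictly less than C_P, consistent with ||u||_L² ≤ C_P ||u'||_L².


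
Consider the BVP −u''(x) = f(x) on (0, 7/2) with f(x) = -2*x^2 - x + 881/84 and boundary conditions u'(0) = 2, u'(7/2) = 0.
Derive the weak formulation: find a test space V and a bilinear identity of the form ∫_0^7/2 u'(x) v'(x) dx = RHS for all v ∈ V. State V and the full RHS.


V = H^1(0, 7/2) (v unrestricted at boundary; u is determined up to an additive constant); weak form: ∫_0^7/2 u'v' dx = ∫_0^7/2 (-2*x^2 - x + 881/84) v dx − 2·v(0) for all v ∈ V.

Multiply both sides by a test function v and integrate from 0 to 7/2:
  ∫_0^7/2 −u''(x) v(x) dx = ∫_0^7/2 f(x) v(x) dx.
Integrate the LHS by parts once:
  ∫_0^7/2 −u'' v dx = −[u'(x) v(x)]_0^7/2 + ∫_0^7/2 u'(x) v'(x) dx.
Thus ∫_0^7/2 u'(x) v'(x) dx = ∫_0^7/2 f(x) v(x) dx + [u'(x) v(x)]_0^7/2.
Choose V so that boundary terms are either known or forced to vanish.
u has inhomogeneous Neumann u'(0) = 2, u'(7/2) = 0. [u' v]_0^7/2 = (0)·v(7/2) − (2)·v(0) = − 2·v(0). Take V = H^1(0, 7/2); boundary term becomes part of RHS.
Weak formulation: find u (satisfying any essential BC) such that ∫_0^7/2 u'(x) v'(x) dx = ∫_0^7/2 f v dx − 2·v(0) for all v ∈ V (Neumann data are natural BCs: they enter the RHS as boundary terms).
Substituting f(x) = -2*x^2 - x + 881/84, the right-hand side is ∫_0^7/2 (-2*x^2 - x + 881/84) v dx − 2·v(0).
Compatibility check (pure Neumann): taking v ≡ 1 ∈ V gives 0 = ∫_0^7/2 f dx + (0) − (2), i.e. ∫_0^7/2 f dx must equal u'(0) − u'(7/2) = 2. Indeed ∫_0^7/2 (-2*x^2 - x + 881/84) dx = 2, so the data are compatible. The solution is then unique only up to an additive constant (fix it e.g. by requiring ∫_0^7/2 u dx = 0).


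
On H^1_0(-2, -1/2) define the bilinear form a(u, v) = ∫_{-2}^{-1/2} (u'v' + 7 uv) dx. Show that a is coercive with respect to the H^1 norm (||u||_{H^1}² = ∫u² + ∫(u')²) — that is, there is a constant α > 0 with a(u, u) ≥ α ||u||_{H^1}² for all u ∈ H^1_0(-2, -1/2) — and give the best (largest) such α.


α = 1

Coercivity of a(·,·) on H^1_0(-2, -1/2) means a(u, u) ≥ α ||u||_{H^1}² for every u ∈ H^1_0.
The interval has length L = 3/2, and Poincaré/coercivity depend only on L. Here a(u, u) = ∫(u')² + (7)·∫u².
Here c = 7 ≥ 1, so a(u,u) = ∫(u')² + c∫u² ≥ ∫(u')² + ∫u² = ||u||_{H^1}², i.e. α = 1 works. No larger α is possible: a(u,u) ≥ α||u||_{H^1}² means (1−α)∫(u')² ≥ (α−c)∫u², and for the modes u_n = sin(nπ(x−x₀)/L) (x₀ the left endpoint) one has ∫u_n²/∫(u_n')² = (L/(nπ))² → 0, so a(u_n,u_n)/||u_n||_{H^1}² → 1. Hence the optimal constant is α = 1.
Therefore α = 1.


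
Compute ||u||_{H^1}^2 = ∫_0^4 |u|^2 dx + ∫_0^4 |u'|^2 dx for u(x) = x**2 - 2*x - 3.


||u||_{H^1}^2 = 1132/15

The H^1 norm (squared) on an interval (0, L) is
  ||u||_{H^1}^2 = ∫_0^L u(x)^2 dx + ∫_0^L u'(x)^2 dx.
Compute u'(x) = 2*x - 2.
Then u(x)^2 = x**4 - 4*x**3 - 2*x**2 + 12*x + 9 and u'(x)^2 = 4*x**2 - 8*x + 4.
Integrate each monomial from 0 to 4 using ∫_0^4 c·x^n dx = c·4^(n+1)/(n+1):
  ∫_0^4 u(x)^2 dx = ∫_0^4 (x^4 - 4*x^3 - 2*x^2 + 12*x + 9) dx. Term by term:
    ∫_0^4 x^4 dx = 1024/5;  ∫_0^4 -4*x^3 dx = -256;  ∫_0^4 -2*x^2 dx = -128/3;
    ∫_0^4 12*x dx = 96;  ∫_0^4 9 dx = 36.
  Sum: 1024/5 − 256 − 128/3 + 96 + 36 = 572/15.
  ∫_0^4 u'(x)^2 dx = ∫_0^4 (4*x^2 - 8*x + 4) dx. Term by term:
    ∫_0^4 4*x^2 dx = 256/3;  ∫_0^4 -8*x dx = -64;  ∫_0^4 4 dx = 16.
  Sum: 256/3 − 64 + 16 = 112/3.
Adding: ||u||_{H^1}^2 = 572/15 + 112/3 = 1132/15.


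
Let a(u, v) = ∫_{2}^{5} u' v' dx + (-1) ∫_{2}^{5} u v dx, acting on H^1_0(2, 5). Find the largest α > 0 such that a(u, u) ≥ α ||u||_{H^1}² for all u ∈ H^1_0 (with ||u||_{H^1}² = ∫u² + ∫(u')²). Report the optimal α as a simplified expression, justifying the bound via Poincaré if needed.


α = (-9 + π^2)/(9 + π^2)

Coercivity of a(·,·) on H^1_0(2, 5) means a(u, u) ≥ α ||u||_{H^1}² for every u ∈ H^1_0.
The interval has length L = 3, and Poincaré/coercivity depend only on L. Here a(u, u) = ∫(u')² + (-1)·∫u².
Here c = -1 < 0 with |c| < (π/L)² = π^2/9, so coercivity still holds. The condition a(u,u) ≥ α||u||_{H^1}² reads (1−α)∫(u')² ≥ (α−c)∫u². Any admissible α is ≤ 1 (rapidly oscillating u have ∫u²/∫(u')² → 0), and α = 1 would force 0 ≥ (1−c)∫u², impossible since c < 1; so 1−α > 0. By the sharp Poincaré inequality on H^1_0 of an interval of length L, ∫(u')² ≥ (π/L)²∫u² with equality for the first sine mode sin(π(x−x₀)/L) (x₀ the left endpoint), so the inequality holds for all u iff (1−α)(π/L)² ≥ α − c, i.e. α ≤ ((π/L)² + c)/((π/L)² + 1) = (1 + c(L/π)²)/(1 + (L/π)²). (Direct route, valid since c ≤ 0: Poincaré gives c∫u² ≥ c(L/π)²∫(u')², so a(u,u) ≥ (1 + c(L/π)²)∫(u')², while ||u||_{H^1}² ≤ (1 + (L/π)²)∫(u')²; dividing yields the same α.) With (π/L)² = π^2/9 and c = -1, the largest admissible constant is α = ((π/L)² + c)/((π/L)² + 1).
Simplifying, α = (-9 + π^2)/(9 + π^2).


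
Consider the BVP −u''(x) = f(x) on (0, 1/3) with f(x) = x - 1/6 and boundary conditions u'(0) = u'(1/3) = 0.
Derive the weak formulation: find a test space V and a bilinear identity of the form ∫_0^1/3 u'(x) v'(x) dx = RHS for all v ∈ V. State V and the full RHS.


V = H^1(0, 1/3) (no boundary constraint on v; u is determined up to an additive constant); weak form: ∫_0^1/3 u'v' dx = ∫_0^1/3 (x - 1/6) v dx for all v ∈ V.

Multiply both sides by a test function v and integrate from 0 to 1/3:
  ∫_0^1/3 −u''(x) v(x) dx = ∫_0^1/3 f(x) v(x) dx.
Integrate the LHS by parts once:
  ∫_0^1/3 −u'' v dx = −[u'(x) v(x)]_0^1/3 + ∫_0^1/3 u'(x) v'(x) dx.
Thus ∫_0^1/3 u'(x) v'(x) dx = ∫_0^1/3 f(x) v(x) dx + [u'(x) v(x)]_0^1/3.
Choose V so that boundary terms are either known or forced to vanish.
u has homogeneous Neumann: u'(0) = u'(1/3) = 0. So [u' v]_0^1/3 = 0·v(1/3) − 0·v(0) = 0 for any v; take V = H^1(0, 1/3).
Weak formulation: find u (satisfying any essential BC) such that ∫_0^1/3 u'(x) v'(x) dx = ∫_0^1/3 f v dx for all v ∈ V (homogeneous Neumann, so boundary terms vanish).
Substituting f(x) = x - 1/6, the right-hand side is ∫_0^1/3 (x - 1/6) v dx.
Compatibility check (pure Neumann): taking v ≡ 1 ∈ V gives 0 = ∫_0^1/3 f dx + (0) − (0), i.e. ∫_0^1/3 f dx must equal u'(0) − u'(1/3) = 0. Indeed ∫_0^1/3 (x - 1/6) dx = 0, so the data are compatible. The solution is then unique only up to an additive constant (fix it e.g. by requiring ∫_0^1/3 u dx = 0).


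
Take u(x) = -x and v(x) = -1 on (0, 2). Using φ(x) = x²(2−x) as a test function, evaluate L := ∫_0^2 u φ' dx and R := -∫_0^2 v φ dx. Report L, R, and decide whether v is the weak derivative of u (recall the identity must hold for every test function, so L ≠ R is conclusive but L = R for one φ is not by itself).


LHS = 4/3, RHS = 4/3. Yes, v = u' weakly.

u(x) = -x, classical derivative u'(x) = -1.
φ(x) = x²(2−x), so φ'(x) = x*(4 - 3*x).
Note φ(0) = φ(2) = 0, so the boundary term u·φ vanishes.
LHS = ∫_0^2 u(x) φ'(x) dx = ∫_0^2 (3*x^3 - 4*x^2) dx. Term by term:
  ∫_0^2 3*x^3 dx = 12;  ∫_0^2 -4*x^2 dx = -32/3.
Sum: 12 − 32/3 = 4/3.
So LHS = 4/3.
∫_0^2 v(x) φ(x) dx = ∫_0^2 (x^3 - 2*x^2) dx. Term by term:
  ∫_0^2 x^3 dx = 4;  ∫_0^2 -2*x^2 dx = -16/3.
Sum: 4 − 16/3 = -4/3.
So RHS = -∫_0^2 v(x) φ(x) dx = 4/3.
LHS = RHS, so the identity holds for this test φ.
Moreover u is smooth here and v(x) = u'(x) = -1 pointwise, so the identity holds for every test function. Hence v is the weak derivative of u.


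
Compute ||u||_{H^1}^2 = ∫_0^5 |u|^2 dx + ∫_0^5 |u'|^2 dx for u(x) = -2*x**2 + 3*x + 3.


||u||_{H^1}^2 = 3545/3

The H^1 norm (squared) on an interval (0, L) is
  ||u||_{H^1}^2 = ∫_0^L u(x)^2 dx + ∫_0^L u'(x)^2 dx.
Compute u'(x) = 3 - 4*x.
Then u(x)^2 = 4*x**4 - 12*x**3 - 3*x**2 + 18*x + 9 and u'(x)^2 = 16*x**2 - 24*x + 9.
Integrate each monomial from 0 to 5 using ∫_0^5 c·x^n dx = c·5^(n+1)/(n+1):
  ∫_0^5 u(x)^2 dx = ∫_0^5 (4*x^4 - 12*x^3 - 3*x^2 + 18*x + 9) dx. Term by term:
    ∫_0^5 4*x^4 dx = 2500;  ∫_0^5 -12*x^3 dx = -1875;  ∫_0^5 -3*x^2 dx = -125;
    ∫_0^5 18*x dx = 225;  ∫_0^5 9 dx = 45.
  Sum: 2500 − 1875 − 125 + 225 + 45 = 770.
  ∫_0^5 u'(x)^2 dx = ∫_0^5 (16*x^2 - 24*x + 9) dx. Term by term:
    ∫_0^5 16*x^2 dx = 2000/3;  ∫_0^5 -24*x dx = -300;  ∫_0^5 9 dx = 45.
  Sum: 2000/3 − 300 + 45 = 1235/3.
Adding: ||u||_{H^1}^2 = 770 + 1235/3 = 3545/3.


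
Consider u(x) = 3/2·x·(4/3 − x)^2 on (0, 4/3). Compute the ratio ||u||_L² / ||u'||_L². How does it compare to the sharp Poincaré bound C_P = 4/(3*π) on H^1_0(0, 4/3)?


||u||_L² / ||u'||_L² = 2*sqrt(14)/21 < C_P = 4/(3*π).

u(x) = 3/2·x·(4/3 − x)^2, so u'(x) = (3*x - 4)*(9*x - 4)/6.
u(x) = 3/2·x·(4/3 − x)^2 vanishes at x = 0 and x = 4/3, so u ∈ H^1_0(0, 4/3). Differentiate via the product rule and integrate the resulting polynomials term by term.
  ∫_0^4/3 u² dx = ∫_0^4/3 (9*x^6/4 - 12*x^5 + 24*x^4 - 64*x^3/3 + 64*x^2/9) dx. Term by term:
    ∫_0^4/3 9*x^6/4 dx = 4096/1701;  ∫_0^4/3 -12*x^5 dx = -8192/729;  ∫_0^4/3 24*x^4 dx = 8192/405;
    ∫_0^4/3 -64*x^3/3 dx = -4096/243;  ∫_0^4/3 64*x^2/9 dx = 4096/729.
  Sum: 4096/1701 − 8192/729 + 8192/405 − 4096/243 + 4096/729 = 4096/25515.
  ∫_0^4/3 (u')² dx = ∫_0^4/3 (81*x^4/4 - 72*x^3 + 88*x^2 - 128*x/3 + 64/9) dx. Term by term:
    ∫_0^4/3 81*x^4/4 dx = 256/15;  ∫_0^4/3 -72*x^3 dx = -512/9;  ∫_0^4/3 88*x^2 dx = 5632/81;
    ∫_0^4/3 -128*x/3 dx = -1024/27;  ∫_0^4/3 64/9 dx = 256/27.
  Sum: 256/15 − 512/9 + 5632/81 − 1024/27 + 256/27 = 512/405.
∫_0^4/3 u² dx = 4096/25515, so ||u||_L² = 64*sqrt(35)/945.
∫_0^4/3 (u')² dx = 512/405, so ||u'||_L² = 16*sqrt(10)/45.
Ratio ||u||_L² / ||u'||_L² = 2*sqrt(14)/21.
Sharp Poincaré constant on H^1_0(0, 4/3) is C_P = L/π = 4/(3*π), achieved by sin(3*π/4·x).
A polynomial bump cannot attain the sharp Poincaré constant (only the first sine eigenfunction does), so the ratio is strictly less than C_P, consistent with ||u||_L² ≤ C_P ||u'||_L².


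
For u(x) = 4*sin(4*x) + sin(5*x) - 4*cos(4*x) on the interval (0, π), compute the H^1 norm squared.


||u||_{H^1(0,π)}^2 = -1360/9 + 285*π

u'(x) = 16*sin(4*x) + 16*cos(4*x) + 5*cos(5*x).
Expand u² and (u')² and integrate term by term on (0, π), using: for integers n ≥ 1, ∫_0^π sin²(nx) dx = ∫_0^π cos²(nx) dx = π/2; for n ≠ n', ∫_0^π sin(nx)sin(n'x) dx = ∫_0^π cos(nx)cos(n'x) dx = 0; and by product-to-sum, ∫_0^π sin(nx)cos(n'x) dx = ½∫_0^π [sin((n+n')x) + sin((n−n')x)] dx, which is 0 when n+n' is even and 2n/(n²−n'²) when n+n' is odd (it need not vanish on (0, π)).
  u² squared terms: (-4)²·∫cos(4x)² dx = 16·π/2 = 8*π;  (4)²·∫sin(4x)² dx = 16·π/2 = 8*π;  (1)²·∫sin(5x)² dx = 1·π/2 = π/2.
  u² cross terms: 2·(-4)·(4)·∫cos(4x)·sin(4x) dx = -32·(0) = 0;  2·(-4)·(1)·∫cos(4x)·sin(5x) dx = -8·(10/9) = -80/9;  2·(4)·(1)·∫sin(4x)·sin(5x) dx = 8·(0) = 0.
  So ∫_0^π u² dx = 8*π + 8*π + π/2 + 0 − 80/9 + 0 = -80/9 + 33*π/2.
  (u')² squared terms: (5)²·∫cos(5x)² dx = 25·π/2 = 25*π/2;  (16)²·∫cos(4x)² dx = 256·π/2 = 128*π;  (16)²·∫sin(4x)² dx = 256·π/2 = 128*π.
  (u')² cross terms: 2·(5)·(16)·∫cos(5x)·cos(4x) dx = 160·(0) = 0;  2·(5)·(16)·∫cos(5x)·sin(4x) dx = 160·(-8/9) = -1280/9;  2·(16)·(16)·∫cos(4x)·sin(4x) dx = 512·(0) = 0.
  So ∫_0^π (u')² dx = 25*π/2 + 128*π + 128*π + 0 − 1280/9 + 0 = -1280/9 + 537*π/2.
||u||_{H^1}^2 = (-80/9 + 33*π/2) + (-1280/9 + 537*π/2) = -1360/9 + 285*π.
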